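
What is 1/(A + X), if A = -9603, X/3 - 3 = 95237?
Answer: 1/276117 ≈ 3.6217e-6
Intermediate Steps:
X = 285720 (X = 9 + 3*95237 = 9 + 285711 = 285720)
1/(A + X) = 1/(-9603 + 285720) = 1/276117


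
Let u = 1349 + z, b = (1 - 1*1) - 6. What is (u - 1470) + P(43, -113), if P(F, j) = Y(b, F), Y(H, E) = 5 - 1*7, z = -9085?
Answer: -9208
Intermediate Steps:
b = -6 (b = (1 - 1) - 6 = 0 - 6 = -6)
Y(H, E) = -2 (Y(H, E) = 5 - 7 = -2)
u = -7736 (u = 1349 - 9085 = -7736)
P(F, j) = -2
(u - 1470) + P(43, -113) = (-7736 - 1470) - 2 = -9206 - 2 = -9208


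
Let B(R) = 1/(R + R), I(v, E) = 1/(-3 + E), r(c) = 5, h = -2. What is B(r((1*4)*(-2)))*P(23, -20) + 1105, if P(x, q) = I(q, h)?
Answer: 55249/50 ≈ 1105.0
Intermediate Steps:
B(R) = 1/(2*R)
P(x, q) = -1/5 (P(x, q) = 1/(-3 - 2) = 1/(-5) = -1/5)
B(r((1*4)*(-2)))*P(23, -20) + 1105 = ((1/2)/5)*(-1/5) + 1105 = ((1/2)*(1/5))*(-1/5) + 1105 = (1/10)*(-1/5) + 1105 = -1/50 + 1105 = 55249/50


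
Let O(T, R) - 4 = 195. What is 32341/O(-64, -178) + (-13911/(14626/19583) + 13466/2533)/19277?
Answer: 620530254056287/3841064133782 ≈ 161.55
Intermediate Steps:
O(T, R) = 199 (O(T, R) = 4 + 195 = 199)
32341/O(-64, -178) + (-13911/(14626/19583) + 13466/2533)/19277 = 32341/199 + (-13911/(14626/19583) + 13466/2533)/19277 = 32341*(1/199) + (-13911/(14626*(1/19583)) + 13466*(1/2533))*(1/19277) = 32341/199 + (-13911/14626/19583 + 13466/2533)*(1/19277) = 32341/199 + (-13911*19583/14626 + 13466/2533)*(1/19277) = 32341/199 + (-272419113/14626 + 13466/2533)*(1/19277) = 32341/199 - 689840659513/37047658*1/19277 = 32341/199 - 18644342149/19301829818 = 620530254056287/3841064133782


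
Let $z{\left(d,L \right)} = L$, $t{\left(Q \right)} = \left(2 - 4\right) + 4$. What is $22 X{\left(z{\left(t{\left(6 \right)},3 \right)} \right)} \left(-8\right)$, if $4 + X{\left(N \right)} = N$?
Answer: $176$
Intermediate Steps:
$t{\left(Q \right)} = 2$ ($t{\left(Q \right)} = -2 + 4 = 2$)
$X{\left(N \right)} = -4 + N$
$22 X{\left(z{\left(t{\left(6 \right)},3 \right)} \right)} \left(-8\right) = 22 \left(-4 + 3\right) \left(-8\right) = 22 \left(-1\right) \left(-8\right) = \left(-22\right) \left(-8\right) = 176$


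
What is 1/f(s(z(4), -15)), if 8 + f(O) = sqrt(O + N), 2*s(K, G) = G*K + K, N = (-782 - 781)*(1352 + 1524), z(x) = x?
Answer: -1/561910 - I*sqrt(280951)/1123820 ≈ -1.7796e-6 - 0.00047165*I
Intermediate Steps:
N = -4495188 (N = -1563*2876 = -4495188)
s(K, G) = K/2 + G*K/2 (s(K, G) = (G*K + K)/2 = (K + G*K)/2 = K/2 + G*K/2)
f(O) = -8 + sqrt(-4495188 + O) (f(O) = -8 + sqrt(O - 4495188) = -8 + sqrt(-4495188 + O))
1/f(s(z(4), -15)) = 1/(-8 + sqrt(-4495188 + (1/2)*4*(1 - 15))) = 1/(-8 + sqrt(-4495188 + (1/2)*4*(-14))) = 1/(-8 + sqrt(-4495188 - 28)) = 1/(-8 + sqrt(-4495216)) = 1/(-8 + 4*I*sqrt(280951))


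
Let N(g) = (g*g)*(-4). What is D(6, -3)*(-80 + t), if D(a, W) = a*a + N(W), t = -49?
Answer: 0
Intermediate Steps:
N(g) = -4*g**2 (N(g) = g**2*(-4) = -4*g**2)
D(a, W) = a**2 - 4*W**2 (D(a, W) = a*a - 4*W**2 = a**2 - 4*W**2)
D(6, -3)*(-80 + t) = (6**2 - 4*(-3)**2)*(-80 - 49) = (36 - 4*9)*(-129) = (36 - 36)*(-129) = 0*(-129) = 0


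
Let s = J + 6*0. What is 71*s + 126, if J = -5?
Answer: -229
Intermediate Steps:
s = -5 (s = -5 + 6*0 = -5 + 0 = -5)
71*s + 126 = 71*(-5) + 126 = -355 + 126 = -229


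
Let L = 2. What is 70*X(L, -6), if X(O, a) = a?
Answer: -420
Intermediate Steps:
70*X(L, -6) = 70*(-6) = -420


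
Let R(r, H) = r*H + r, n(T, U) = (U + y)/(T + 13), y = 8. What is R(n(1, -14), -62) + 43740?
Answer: 306363/7 ≈ 43766.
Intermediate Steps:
n(T, U) = (8 + U)/(13 + T) (n(T, U) = (U + 8)/(T + 13) = (8 + U)/(13 + T))
R(r, H) = r + H*r (R(r, H) = H*r + r = r + H*r)
R(n(1, -14), -62) + 43740 = ((8 - 14)/(13 + 1))*(1 - 62) + 43740 = (-6/14)*(-61) + 43740 = ((1/14)*(-6))*(-61) + 43740 = -3/7*(-61) + 43740 = 183/7 + 43740 = 306363/7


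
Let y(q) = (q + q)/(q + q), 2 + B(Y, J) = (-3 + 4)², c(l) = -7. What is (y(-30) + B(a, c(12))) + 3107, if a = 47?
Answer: 3107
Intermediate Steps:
B(Y, J) = -1 (B(Y, J) = -2 + (-3 + 4)² = -2 + 1² = -2 + 1 = -1)
y(q) = 1 (y(q) = (2*q)/((2*q)) = (2*q)*(1/(2*q)) = 1)
(y(-30) + B(a, c(12))) + 3107 = (1 - 1) + 3107 = 0 + 3107 = 3107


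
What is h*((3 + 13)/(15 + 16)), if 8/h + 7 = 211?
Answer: 32/1581 ≈ 0.020240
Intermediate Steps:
h = 2/51 (h = 8/(-7 + 211) = 8/204 = 8*(1/204) = 2/51 ≈ 0.039216)
h*((3 + 13)/(15 + 16)) = 2*((3 + 13)/(15 + 16))/51 = 2*(16/31)/51 = 2*(16*(1/31))/51 = (2/51)*(16/31) = 32/1581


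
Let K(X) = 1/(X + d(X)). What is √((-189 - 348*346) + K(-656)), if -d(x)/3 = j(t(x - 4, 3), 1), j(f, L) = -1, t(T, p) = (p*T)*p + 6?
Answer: I*√51423646826/653 ≈ 347.27*I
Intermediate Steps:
t(T, p) = 6 + T*p² (t(T, p) = (T*p)*p + 6 = T*p² + 6 = 6 + T*p²)
d(x) = 3 (d(x) = -3*(-1) = 3)
K(X) = 1/(3 + X) (K(X) = 1/(X + 3) = 1/(3 + X))
√((-189 - 348*346) + K(-656)) = √((-189 - 348*346) + 1/(3 - 656)) = √((-189 - 120408) + 1/(-653)) = √(-120597 - 1/653) = √(-78749842/653) = I*√51423646826/653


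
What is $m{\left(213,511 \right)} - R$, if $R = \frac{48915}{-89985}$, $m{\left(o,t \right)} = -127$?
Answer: $- \frac{758612}{5999} \approx -126.46$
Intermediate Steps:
$R = - \frac{3261}{5999}$ ($R = 48915 \left(- \frac{1}{89985}\right) = - \frac{3261}{5999} \approx -0.54359$)
$m{\left(213,511 \right)} - R = -127 - - \frac{3261}{5999} = -127 + \frac{3261}{5999} = - \frac{758612}{5999}$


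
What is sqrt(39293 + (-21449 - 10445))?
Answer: 7*sqrt(151) ≈ 86.017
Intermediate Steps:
sqrt(39293 + (-21449 - 10445)) = sqrt(39293 - 31894) = sqrt(7399) = 7*sqrt(151)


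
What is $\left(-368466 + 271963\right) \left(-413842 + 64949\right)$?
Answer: $33669221179$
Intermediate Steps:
$\left(-368466 + 271963\right) \left(-413842 + 64949\right) = \left(-96503\right) \left(-348893\right) = 33669221179$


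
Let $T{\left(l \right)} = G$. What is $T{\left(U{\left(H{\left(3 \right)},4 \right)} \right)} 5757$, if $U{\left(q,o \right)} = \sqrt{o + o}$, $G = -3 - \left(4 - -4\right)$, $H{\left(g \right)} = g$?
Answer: $-63327$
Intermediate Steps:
$G = -11$ ($G = -3 - \left(4 + 4\right) = -3 - 8 = -11$)
$U{\left(q,o \right)} = \sqrt{2} \sqrt{o}$ ($U{\left(q,o \right)} = \sqrt{2 o} = \sqrt{2} \sqrt{o}$)
$T{\left(l \right)} = -11$
$T{\left(U{\left(H{\left(3 \right)},4 \right)} \right)} 5757 = \left(-11\right) 5757 = -63327$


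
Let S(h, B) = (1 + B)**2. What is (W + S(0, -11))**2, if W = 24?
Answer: 15376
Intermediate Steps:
(W + S(0, -11))**2 = (24 + (1 - 11)**2)**2 = (24 + (-10)**2)**2 = (24 + 100)**2 = 124**2 = 15376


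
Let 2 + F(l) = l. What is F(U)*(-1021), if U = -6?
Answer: 8168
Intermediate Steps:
F(l) = -2 + l
F(U)*(-1021) = (-2 - 6)*(-1021) = -8*(-1021) = 8168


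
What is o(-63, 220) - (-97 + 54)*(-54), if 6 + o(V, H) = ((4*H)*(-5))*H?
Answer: -970328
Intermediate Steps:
o(V, H) = -6 - 20*H² (o(V, H) = -6 + ((4*H)*(-5))*H = -6 + (-20*H)*H = -6 - 20*H²)
o(-63, 220) - (-97 + 54)*(-54) = (-6 - 20*220²) - (-97 + 54)*(-54) = (-6 - 20*48400) - (-43)*(-54) = (-6 - 968000) - 1*2322 = -968006 - 2322 = -970328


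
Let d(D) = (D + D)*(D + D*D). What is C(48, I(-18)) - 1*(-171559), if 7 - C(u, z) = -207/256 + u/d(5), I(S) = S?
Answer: 1098026551/6400 ≈ 1.7157e+5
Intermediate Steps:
d(D) = 2*D*(D + D²) (d(D) = (2*D)*(D + D²) = 2*D*(D + D²))
C(u, z) = 1999/256 - u/300 (C(u, z) = 7 - (-207/256 + u/((2*5²*(1 + 5)))) = 7 - (-207*1/256 + u/((2*25*6))) = 7 - (-207/256 + u/300) = 7 + (207/256 - u/300) = 1999/256 - u/300)
C(48, I(-18)) - 1*(-171559) = (1999/256 - 1/300*48) - 1*(-171559) = (1999/256 - 4/25) + 171559 = 48951/6400 + 171559 = 1098026551/6400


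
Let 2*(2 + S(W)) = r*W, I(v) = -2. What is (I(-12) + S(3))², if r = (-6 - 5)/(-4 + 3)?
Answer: 625/4 ≈ 156.25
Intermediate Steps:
r = 11 (r = -11/(-1) = -11*(-1) = 11)
S(W) = -2 + 11*W/2 (S(W) = -2 + (11*W)/2 = -2 + 11*W/2)
(I(-12) + S(3))² = (-2 + (-2 + (11/2)*3))² = (-2 + (-2 + 33/2))² = (-2 + 29/2)² = (25/2)² = 625/4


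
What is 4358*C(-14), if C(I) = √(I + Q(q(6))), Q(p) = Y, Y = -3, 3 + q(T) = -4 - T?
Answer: 4358*I*√17 ≈ 17969.0*I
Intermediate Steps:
q(T) = -7 - T (q(T) = -3 + (-4 - T) = -7 - T)
Q(p) = -3
C(I) = √(-3 + I) (C(I) = √(I - 3) = √(-3 + I))
4358*C(-14) = 4358*√(-3 - 14) = 4358*√(-17) = 4358*(I*√17) = 4358*I*√17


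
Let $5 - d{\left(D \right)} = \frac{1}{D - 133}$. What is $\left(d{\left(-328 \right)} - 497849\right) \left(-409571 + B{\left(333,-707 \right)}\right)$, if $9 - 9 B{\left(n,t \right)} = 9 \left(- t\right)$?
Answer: $\frac{94161067214991}{461} \approx 2.0425 \cdot 10^{11}$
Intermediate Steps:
$B{\left(n,t \right)} = 1 + t$ ($B{\left(n,t \right)} = 1 - \frac{9 \left(- t\right)}{9} = 1 - \frac{\left(-9\right) t}{9} = 1 + t$)
$d{\left(D \right)} = 5 - \frac{1}{-133 + D}$ ($d{\left(D \right)} = 5 - \frac{1}{D - 133} = 5 - \frac{1}{-133 + D}$)
$\left(d{\left(-328 \right)} - 497849\right) \left(-409571 + B{\left(333,-707 \right)}\right) = \left(\frac{-666 + 5 \left(-328\right)}{-133 - 328} - 497849\right) \left(-409571 + \left(1 - 707\right)\right) = \left(\frac{-666 - 1640}{-461} - 497849\right) \left(-409571 - 706\right) = \left(\left(- \frac{1}{461}\right) \left(-2306\right) - 497849\right) \left(-410277\right) = \left(\frac{2306}{461} - 497849\right) \left(-410277\right) = \left(- \frac{229506083}{461}\right) \left(-410277\right) = \frac{94161067214991}{461}$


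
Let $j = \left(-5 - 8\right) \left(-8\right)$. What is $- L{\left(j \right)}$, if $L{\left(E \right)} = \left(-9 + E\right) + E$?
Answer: $-199$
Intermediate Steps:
$j = 104$ ($j = \left(-13\right) \left(-8\right) = 104$)
$L{\left(E \right)} = -9 + 2 E$
$- L{\left(j \right)} = - (-9 + 2 \cdot 104) = - (-9 + 208) = \left(-1\right) 199 = -199$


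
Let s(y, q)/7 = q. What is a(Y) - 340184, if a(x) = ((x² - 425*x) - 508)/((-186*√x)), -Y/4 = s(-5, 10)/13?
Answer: -340184 + 384887*I*√910/1100190 ≈ -3.4018e+5 + 10.553*I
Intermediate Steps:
s(y, q) = 7*q
Y = -280/13 (Y = -4*7*10/13 = -280/13 ≈ -21.538)
a(x) = -(-508 + x² - 425*x)/(186*√x) (a(x) = (-508 + x² - 425*x)*(-1/(186*√x)) = -(-508 + x² - 425*x)/(186*√x))
a(Y) - 340184 = (508 - 1*(-280/13)*(-425 - 280/13))/(186*√(-280/13)) - 340184 = (-I*√910/140)*(508 - 1*(-280/13)*(-5805/13))/186 - 340184 = (-I*√910/140)*(508 - 1625400/169)/186 - 340184 = (1/186)*(-I*√910/140)*(-1539548/169) - 340184 = 384887*I*√910/1100190 - 340184 = -340184 + 384887*I*√910/1100190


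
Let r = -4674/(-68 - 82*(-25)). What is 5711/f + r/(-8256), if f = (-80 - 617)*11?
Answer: -15569249359/20909687744 ≈ -0.74459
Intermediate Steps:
f = -7667 (f = -697*11 = -7667)
r = -2337/991 (r = -4674/(-68 + 2050) = -4674/1982 = -4674*1/1982 = -2337/991 ≈ -2.3582)
5711/f + r/(-8256) = 5711/(-7667) - 2337/991/(-8256) = 5711*(-1/7667) - 2337/991*(-1/8256) = -5711/7667 + 779/2727232 = -15569249359/20909687744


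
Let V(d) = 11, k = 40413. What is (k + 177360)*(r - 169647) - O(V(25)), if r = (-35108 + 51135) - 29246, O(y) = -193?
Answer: -39823277225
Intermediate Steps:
r = -13219 (r = 16027 - 29246 = -13219)
(k + 177360)*(r - 169647) - O(V(25)) = (40413 + 177360)*(-13219 - 169647) - 1*(-193) = 217773*(-182866) + 193 = -39823277418 + 193 = -39823277225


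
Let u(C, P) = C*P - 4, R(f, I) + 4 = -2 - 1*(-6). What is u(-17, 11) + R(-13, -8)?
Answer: -191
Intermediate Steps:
R(f, I) = 0 (R(f, I) = -4 + (-2 - 1*(-6)) = -4 + (-2 + 6) = -4 + 4 = 0)
u(C, P) = -4 + C*P
u(-17, 11) + R(-13, -8) = (-4 - 17*11) + 0 = (-4 - 187) + 0 = -191 + 0 = -191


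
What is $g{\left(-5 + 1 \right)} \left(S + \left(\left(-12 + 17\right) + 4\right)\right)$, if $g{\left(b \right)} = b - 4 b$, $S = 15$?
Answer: $288$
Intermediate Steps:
$g{\left(b \right)} = - 3 b$
$g{\left(-5 + 1 \right)} \left(S + \left(\left(-12 + 17\right) + 4\right)\right) = - 3 \left(-5 + 1\right) \left(15 + \left(\left(-12 + 17\right) + 4\right)\right) = \left(-3\right) \left(-4\right) \left(15 + \left(5 + 4\right)\right) = 12 \left(15 + 9\right) = 12 \cdot 24 = 288$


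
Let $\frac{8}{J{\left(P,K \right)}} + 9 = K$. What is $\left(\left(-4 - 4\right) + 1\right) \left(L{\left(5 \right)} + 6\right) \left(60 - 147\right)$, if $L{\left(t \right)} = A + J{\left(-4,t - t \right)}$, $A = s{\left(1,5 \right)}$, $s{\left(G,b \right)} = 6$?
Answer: $\frac{20300}{3} \approx 6766.7$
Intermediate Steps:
$J{\left(P,K \right)} = \frac{8}{-9 + K}$
$A = 6$
$L{\left(t \right)} = \frac{46}{9}$ ($L{\left(t \right)} = 6 + \frac{8}{-9 + \left(t - t\right)} = 6 + \frac{8}{-9 + 0} = 6 + \frac{8}{-9} = 6 + 8 \left(- \frac{1}{9}\right) = 6 - \frac{8}{9} = \frac{46}{9}$)
$\left(\left(-4 - 4\right) + 1\right) \left(L{\left(5 \right)} + 6\right) \left(60 - 147\right) = \left(\left(-4 - 4\right) + 1\right) \left(\frac{46}{9} + 6\right) \left(60 - 147\right) = \left(-8 + 1\right) \frac{100}{9} \left(-87\right) = \left(-7\right) \frac{100}{9} \left(-87\right) = \left(- \frac{700}{9}\right) \left(-87\right) = \frac{20300}{3}$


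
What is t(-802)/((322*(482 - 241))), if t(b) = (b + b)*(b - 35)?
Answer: 671274/38801 ≈ 17.300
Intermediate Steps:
t(b) = 2*b*(-35 + b) (t(b) = (2*b)*(-35 + b) = 2*b*(-35 + b))
t(-802)/((322*(482 - 241))) = (2*(-802)*(-35 - 802))/((322*(482 - 241))) = (2*(-802)*(-837))/((322*241)) = 1342548/77602 = 1342548*(1/77602) = 671274/38801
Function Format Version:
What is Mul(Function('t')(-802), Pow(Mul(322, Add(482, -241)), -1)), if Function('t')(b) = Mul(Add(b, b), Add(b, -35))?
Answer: Rational(671274, 38801) ≈ 17.300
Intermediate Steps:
Function('t')(b) = Mul(2, b, Add(-35, b)) (Function('t')(b) = Mul(Mul(2, b), Add(-35, b)) = Mul(2, b, Add(-35, b)))
Mul(Function('t')(-802), Pow(Mul(322, Add(482, -241)), -1)) = Mul(Mul(2, -802, Add(-35, -802)), Pow(Mul(322, Add(482, -241)), -1)) = Mul(Mul(2, -802, -837), Pow(Mul(322, 241), -1)) = Mul(1342548, Pow(77602, -1)) = Mul(1342548, Rational(1, 77602)) = Rational(671274, 38801)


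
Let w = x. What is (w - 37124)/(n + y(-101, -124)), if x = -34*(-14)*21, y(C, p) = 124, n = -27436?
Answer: 3391/3414 ≈ 0.99326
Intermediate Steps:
x = 9996 (x = 476*21 = 9996)
w = 9996
(w - 37124)/(n + y(-101, -124)) = (9996 - 37124)/(-27436 + 124) = -27128/(-27312) = -27128*(-1/27312) = 3391/3414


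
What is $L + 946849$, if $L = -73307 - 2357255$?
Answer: $-1483713$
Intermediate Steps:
$L = -2430562$
$L + 946849 = -2430562 + 946849 = -1483713$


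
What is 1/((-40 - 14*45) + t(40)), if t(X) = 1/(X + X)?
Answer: -80/53599 ≈ -0.0014926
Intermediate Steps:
t(X) = 1/(2*X)
1/((-40 - 14*45) + t(40)) = 1/((-40 - 14*45) + (1/2)/40) = 1/((-40 - 630) + (1/2)*(1/40)) = 1/(-670 + 1/80) = 1/(-53599/80) = -80/53599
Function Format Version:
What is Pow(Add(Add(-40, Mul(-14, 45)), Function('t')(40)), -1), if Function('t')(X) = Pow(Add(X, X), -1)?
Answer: Rational(-80, 53599) ≈ -0.0014926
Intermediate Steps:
Function('t')(X) = Mul(Rational(1, 2), Pow(X, -1)) (Function('t')(X) = Pow(Mul(2, X), -1) = Mul(Rational(1, 2), Pow(X, -1)))
Pow(Add(Add(-40, Mul(-14, 45)), Function('t')(40)), -1) = Pow(Add(Add(-40, Mul(-14, 45)), Mul(Rational(1, 2), Pow(40, -1))), -1) = Pow(Add(Add(-40, -630), Mul(Rational(1, 2), Rational(1, 40))), -1) = Pow(Add(-670, Rational(1, 80)), -1) = Pow(Rational(-53599, 80), -1) = Rational(-80, 53599)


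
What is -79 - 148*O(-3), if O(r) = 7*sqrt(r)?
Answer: -79 - 1036*I*sqrt(3) ≈ -79.0 - 1794.4*I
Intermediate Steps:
-79 - 148*O(-3) = -79 - 1036*sqrt(-3) = -79 - 1036*I*sqrt(3)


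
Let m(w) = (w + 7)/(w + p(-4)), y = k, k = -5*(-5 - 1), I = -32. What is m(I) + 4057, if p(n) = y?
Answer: 8139/2 ≈ 4069.5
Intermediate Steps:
k = 30 (k = -5*(-6) = 30)
y = 30
p(n) = 30
m(w) = (7 + w)/(30 + w) (m(w) = (w + 7)/(w + 30) = (7 + w)/(30 + w))
m(I) + 4057 = (7 - 32)/(30 - 32) + 4057 = -25/(-2) + 4057 = -½*(-25) + 4057 = 25/2 + 4057 = 8139/2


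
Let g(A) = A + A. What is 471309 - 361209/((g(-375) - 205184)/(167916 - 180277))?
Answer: 92593643157/205934 ≈ 4.4963e+5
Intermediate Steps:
g(A) = 2*A
471309 - 361209/((g(-375) - 205184)/(167916 - 180277)) = 471309 - 361209/((2*(-375) - 205184)/(167916 - 180277)) = 471309 - 361209/((-750 - 205184)/(-12361)) = 471309 - 361209/((-205934*(-1/12361))) = 471309 - 361209/205934/12361 = 471309 - 361209*12361/205934 = 471309 - 1*4464904449/205934 = 471309 - 4464904449/205934 = 92593643157/205934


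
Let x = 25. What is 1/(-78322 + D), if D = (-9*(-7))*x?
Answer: -1/76747 ≈ -1.3030e-5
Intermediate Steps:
D = 1575 (D = -9*(-7)*25 = 63*25 = 1575)
1/(-78322 + D) = 1/(-78322 + 1575) = 1/(-76747) = -1/76747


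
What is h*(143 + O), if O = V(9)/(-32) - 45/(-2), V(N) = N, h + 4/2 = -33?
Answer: -185045/32 ≈ -5782.7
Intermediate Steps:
h = -35 (h = -2 - 33 = -35)
O = 711/32 (O = 9/(-32) - 45/(-2) = 9*(-1/32) - 45*(-1/2) = -9/32 + 45/2 = 711/32 ≈ 22.219)
h*(143 + O) = -35*(143 + 711/32) = -35*5287/32 = -185045/32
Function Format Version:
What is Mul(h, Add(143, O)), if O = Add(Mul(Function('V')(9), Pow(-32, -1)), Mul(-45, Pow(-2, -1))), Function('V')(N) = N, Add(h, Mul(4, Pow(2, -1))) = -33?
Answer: Rational(-185045, 32) ≈ -5782.7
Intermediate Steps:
h = -35 (h = Add(-2, -33) = -35)
O = Rational(711, 32) (O = Add(Mul(9, Pow(-32, -1)), Mul(-45, Pow(-2, -1))) = Add(Mul(9, Rational(-1, 32)), Mul(-45, Rational(-1, 2))) = Add(Rational(-9, 32), Rational(45, 2)) = Rational(711, 32) ≈ 22.219)
Mul(h, Add(143, O)) = Mul(-35, Add(143, Rational(711, 32))) = Mul(-35, Rational(5287, 32)) = Rational(-185045, 32)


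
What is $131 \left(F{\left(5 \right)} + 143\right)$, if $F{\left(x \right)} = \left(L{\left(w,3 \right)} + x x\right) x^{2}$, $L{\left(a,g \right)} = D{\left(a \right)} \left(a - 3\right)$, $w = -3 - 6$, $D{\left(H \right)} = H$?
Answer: $454308$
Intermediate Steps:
$w = -9$ ($w = -3 - 6 = -9$)
$L{\left(a,g \right)} = a \left(-3 + a\right)$ ($L{\left(a,g \right)} = a \left(a - 3\right) = a \left(-3 + a\right)$)
$F{\left(x \right)} = x^{2} \left(108 + x^{2}\right)$ ($F{\left(x \right)} = \left(- 9 \left(-3 - 9\right) + x x\right) x^{2} = \left(\left(-9\right) \left(-12\right) + x^{2}\right) x^{2} = \left(108 + x^{2}\right) x^{2} = x^{2} \left(108 + x^{2}\right)$)
$131 \left(F{\left(5 \right)} + 143\right) = 131 \left(5^{2} \left(108 + 5^{2}\right) + 143\right) = 131 \left(25 \left(108 + 25\right) + 143\right) = 131 \left(25 \cdot 133 + 143\right) = 131 \left(3325 + 143\right) = 131 \cdot 3468 = 454308$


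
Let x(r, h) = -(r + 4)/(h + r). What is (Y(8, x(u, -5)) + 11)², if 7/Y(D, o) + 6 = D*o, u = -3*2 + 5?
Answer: 225/4 ≈ 56.250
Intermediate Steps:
u = -1 (u = -6 + 5 = -1)
x(r, h) = -(4 + r)/(h + r)
Y(D, o) = 7/(-6 + D*o)
(Y(8, x(u, -5)) + 11)² = (7/(-6 + 8*((-4 - 1*(-1))/(-5 - 1))) + 11)² = (7/(-6 + 8*((-4 + 1)/(-6))) + 11)² = (7/(-6 + 8*(-⅙*(-3))) + 11)² = (7/(-6 + 8*(½)) + 11)² = (7/(-6 + 4) + 11)² = (7/(-2) + 11)² = (7*(-½) + 11)² = (-7/2 + 11)² = (15/2)² = 225/4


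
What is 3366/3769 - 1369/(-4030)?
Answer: 18724741/15189070 ≈ 1.2328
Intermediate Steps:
3366/3769 - 1369/(-4030) = 3366*(1/3769) - 1369*(-1/4030) = 3366/3769 + 1369/4030 = 18724741/15189070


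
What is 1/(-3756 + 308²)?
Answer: 1/91108 ≈ 1.0976e-5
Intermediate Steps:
1/(-3756 + 308²) = 1/(-3756 + 94864) = 1/91108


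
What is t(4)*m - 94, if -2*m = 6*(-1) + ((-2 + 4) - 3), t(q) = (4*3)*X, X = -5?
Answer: -304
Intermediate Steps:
t(q) = -60 (t(q) = (4*3)*(-5) = 12*(-5) = -60)
m = 7/2 (m = -(6*(-1) + ((-2 + 4) - 3))/2 = -(-6 + (2 - 3))/2 = -(-6 - 1)/2 = -½*(-7) = 7/2 ≈ 3.5000)
t(4)*m - 94 = -60*7/2 - 94 = -210 - 94 = -304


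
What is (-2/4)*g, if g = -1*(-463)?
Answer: -463/2 ≈ -231.50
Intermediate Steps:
g = 463
(-2/4)*g = -2/4*463 = -2*¼*463 = -½*463 = -463/2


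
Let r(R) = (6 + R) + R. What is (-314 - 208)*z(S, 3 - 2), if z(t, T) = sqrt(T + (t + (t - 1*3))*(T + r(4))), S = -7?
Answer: -522*I*sqrt(254) ≈ -8319.3*I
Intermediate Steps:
r(R) = 6 + 2*R
z(t, T) = sqrt(T + (-3 + 2*t)*(14 + T)) (z(t, T) = sqrt(T + (t + (t - 1*3))*(T + (6 + 2*4))) = sqrt(T + (t + (t - 3))*(T + (6 + 8))) = sqrt(T + (t + (-3 + t))*(T + 14)) = sqrt(T + (-3 + 2*t)*(14 + T)))
(-314 - 208)*z(S, 3 - 2) = (-314 - 208)*sqrt(-42 - 2*(3 - 2) + 28*(-7) + 2*(3 - 2)*(-7)) = -522*sqrt(-42 - 2*1 - 196 + 2*1*(-7)) = -522*sqrt(-42 - 2 - 196 - 14) = -522*I*sqrt(254)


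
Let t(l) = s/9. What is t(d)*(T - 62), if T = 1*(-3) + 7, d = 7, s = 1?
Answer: -58/9 ≈ -6.4444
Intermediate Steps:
t(l) = 1/9
T = 4 (T = -3 + 7 = 4)
t(d)*(T - 62) = (4 - 62)/9 = (1/9)*(-58) = -58/9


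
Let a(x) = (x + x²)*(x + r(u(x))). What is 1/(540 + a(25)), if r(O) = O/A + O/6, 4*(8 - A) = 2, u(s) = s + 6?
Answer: 1/22835 ≈ 4.3792e-5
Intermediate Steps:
u(s) = 6 + s
A = 15/2 (A = 8 - ¼*2 = 8 - ½ = 15/2 ≈ 7.5000)
r(O) = 3*O/10 (r(O) = O/(15/2) + O/6 = O*(2/15) + O*(⅙) = 2*O/15 + O/6 = 3*O/10)
a(x) = (9/5 + 13*x/10)*(x + x²) (a(x) = (x + x²)*(x + 3*(6 + x)/10) = (x + x²)*(x + (9/5 + 3*x/10)) = (x + x²)*(9/5 + 13*x/10) = (9/5 + 13*x/10)*(x + x²))
1/(540 + a(25)) = 1/(540 + (⅒)*25*(18 + 13*25² + 31*25)) = 1/(540 + (⅒)*25*(18 + 13*625 + 775)) = 1/(540 + (⅒)*25*(18 + 8125 + 775)) = 1/(540 + (⅒)*25*8918) = 1/(540 + 22295) = 1/22835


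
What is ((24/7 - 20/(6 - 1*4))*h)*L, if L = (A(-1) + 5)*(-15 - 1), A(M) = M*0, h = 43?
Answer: 158240/7 ≈ 22606.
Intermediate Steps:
A(M) = 0
L = -80 (L = (0 + 5)*(-15 - 1) = 5*(-16) = -80)
((24/7 - 20/(6 - 1*4))*h)*L = ((24/7 - 20/(6 - 1*4))*43)*(-80) = ((24*(⅐) - 20/(6 - 4))*43)*(-80) = ((24/7 - 20/2)*43)*(-80) = ((24/7 - 20*½)*43)*(-80) = ((24/7 - 10)*43)*(-80) = -46/7*43*(-80) = -1978/7*(-80) = 158240/7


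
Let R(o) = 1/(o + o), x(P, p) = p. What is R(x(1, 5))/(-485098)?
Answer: -1/4850980 ≈ -2.0614e-7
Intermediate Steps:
R(o) = 1/(2*o)
R(x(1, 5))/(-485098) = ((1/2)/5)/(-485098) = ((1/2)*(1/5))*(-1/485098) = (1/10)*(-1/485098) = -1/4850980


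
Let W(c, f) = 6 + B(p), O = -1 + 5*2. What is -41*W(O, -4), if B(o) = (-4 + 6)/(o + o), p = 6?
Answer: -1517/6 ≈ -252.83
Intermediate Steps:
B(o) = 1/o (B(o) = 2/((2*o)) = 2*(1/(2*o)) = 1/o)
O = 9 (O = -1 + 10 = 9)
W(c, f) = 37/6 (W(c, f) = 6 + 1/6 = 37/6)
-41*W(O, -4) = -41*37/6 = -1517/6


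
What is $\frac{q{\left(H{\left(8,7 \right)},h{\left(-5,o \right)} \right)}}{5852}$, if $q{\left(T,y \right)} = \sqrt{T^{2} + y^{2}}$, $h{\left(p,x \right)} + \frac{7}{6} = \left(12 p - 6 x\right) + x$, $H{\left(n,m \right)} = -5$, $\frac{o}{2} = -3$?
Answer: $\frac{\sqrt{35869}}{35112} \approx 0.0053939$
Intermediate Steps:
$o = -6$ ($o = 2 \left(-3\right) = -6$)
$h{\left(p,x \right)} = - \frac{7}{6} - 5 x + 12 p$ ($h{\left(p,x \right)} = - \frac{7}{6} + \left(\left(12 p - 6 x\right) + x\right) = - \frac{7}{6} + \left(\left(- 6 x + 12 p\right) + x\right) = - \frac{7}{6} + \left(- 5 x + 12 p\right) = - \frac{7}{6} - 5 x + 12 p$)
$\frac{q{\left(H{\left(8,7 \right)},h{\left(-5,o \right)} \right)}}{5852} = \frac{\sqrt{\left(-5\right)^{2} + \left(- \frac{7}{6} - -30 + 12 \left(-5\right)\right)^{2}}}{5852} = \sqrt{25 + \left(- \frac{7}{6} + 30 - 60\right)^{2}} \cdot \frac{1}{5852} = \sqrt{25 + \left(- \frac{187}{6}\right)^{2}} \cdot \frac{1}{5852} = \sqrt{25 + \frac{34969}{36}} \cdot \frac{1}{5852} = \sqrt{\frac{35869}{36}} \cdot \frac{1}{5852} = \frac{\sqrt{35869}}{6} \cdot \frac{1}{5852} = \frac{\sqrt{35869}}{35112}$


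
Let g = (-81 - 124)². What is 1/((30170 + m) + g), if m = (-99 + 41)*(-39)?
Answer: 1/74457 ≈ 1.3431e-5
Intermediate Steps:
m = 2262 (m = -58*(-39) = 2262)
g = 42025 (g = (-205)² = 42025)
1/((30170 + m) + g) = 1/((30170 + 2262) + 42025) = 1/(32432 + 42025) = 1/74457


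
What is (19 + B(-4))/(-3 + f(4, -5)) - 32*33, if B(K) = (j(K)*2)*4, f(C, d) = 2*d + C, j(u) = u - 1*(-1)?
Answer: -9499/9 ≈ -1055.4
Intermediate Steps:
j(u) = 1 + u (j(u) = u + 1 = 1 + u)
f(C, d) = C + 2*d
B(K) = 8 + 8*K (B(K) = ((1 + K)*2)*4 = (2 + 2*K)*4 = 8 + 8*K)
(19 + B(-4))/(-3 + f(4, -5)) - 32*33 = (19 + (8 + 8*(-4)))/(-3 + (4 + 2*(-5))) - 32*33 = (19 + (8 - 32))/(-3 + (4 - 10)) - 1056 = (19 - 24)/(-3 - 6) - 1056 = -5/(-9) - 1056 = -5*(-⅑) - 1056 = 5/9 - 1056 = -9499/9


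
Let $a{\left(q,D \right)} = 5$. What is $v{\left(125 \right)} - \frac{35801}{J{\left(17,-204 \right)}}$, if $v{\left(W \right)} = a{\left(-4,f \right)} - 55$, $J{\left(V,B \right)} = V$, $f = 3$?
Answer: $- \frac{36651}{17} \approx -2155.9$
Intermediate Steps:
$v{\left(W \right)} = -50$ ($v{\left(W \right)} = 5 - 55 = -50$)
$v{\left(125 \right)} - \frac{35801}{J{\left(17,-204 \right)}} = -50 - \frac{35801}{17} = - \frac{36651}{17}$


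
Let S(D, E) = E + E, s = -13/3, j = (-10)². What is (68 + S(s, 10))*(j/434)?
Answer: 4400/217 ≈ 20.276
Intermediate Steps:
j = 100
s = -13/3 (s = -13*⅓ = -13/3 ≈ -4.3333)
S(D, E) = 2*E
(68 + S(s, 10))*(j/434) = (68 + 2*10)*(100/434) = (68 + 20)*(100*(1/434)) = 88*(50/217) = 4400/217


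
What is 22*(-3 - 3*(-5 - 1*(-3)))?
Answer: 66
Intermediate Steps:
22*(-3 - 3*(-5 - 1*(-3))) = 22*(-3 - 3*(-5 + 3)) = 22*(-3 - 3*(-2)) = 22*(-3 + 6) = 22*3 = 66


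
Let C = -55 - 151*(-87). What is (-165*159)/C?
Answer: -26235/13082 ≈ -2.0054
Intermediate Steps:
C = 13082 (C = -55 + 13137 = 13082)
(-165*159)/C = -165*159/13082 = -26235*1/13082 = -26235/13082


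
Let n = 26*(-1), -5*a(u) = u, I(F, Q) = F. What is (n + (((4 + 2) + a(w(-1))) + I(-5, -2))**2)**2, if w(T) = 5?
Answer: 676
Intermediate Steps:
a(u) = -u/5
n = -26
(n + (((4 + 2) + a(w(-1))) + I(-5, -2))**2)**2 = (-26 + (((4 + 2) - 1/5*5) - 5)**2)**2 = (-26 + ((6 - 1) - 5)**2)**2 = (-26 + (5 - 5)**2)**2 = (-26 + 0**2)**2 = (-26 + 0)**2 = (-26)**2 = 676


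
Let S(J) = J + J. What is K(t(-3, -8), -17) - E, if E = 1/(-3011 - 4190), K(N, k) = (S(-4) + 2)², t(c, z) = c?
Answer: 259237/7201 ≈ 36.000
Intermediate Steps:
S(J) = 2*J
K(N, k) = 36 (K(N, k) = (2*(-4) + 2)² = (-8 + 2)² = (-6)² = 36)
E = -1/7201 (E = 1/(-7201) = -1/7201 ≈ -0.00013887)
K(t(-3, -8), -17) - E = 36 - 1*(-1/7201) = 36 + 1/7201 = 259237/7201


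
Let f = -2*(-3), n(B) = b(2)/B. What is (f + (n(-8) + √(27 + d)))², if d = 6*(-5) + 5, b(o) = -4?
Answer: 177/4 + 13*√2 ≈ 62.635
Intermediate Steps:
d = -25 (d = -30 + 5 = -25)
n(B) = -4/B
f = 6
(f + (n(-8) + √(27 + d)))² = (6 + (-4/(-8) + √(27 - 25)))² = (6 + (-4*(-⅛) + √2))² = (6 + (½ + √2))² = (13/2 + √2)²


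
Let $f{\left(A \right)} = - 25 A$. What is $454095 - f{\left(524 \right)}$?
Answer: $467195$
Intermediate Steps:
$454095 - f{\left(524 \right)} = 454095 - \left(-25\right) 524 = 454095 - -13100 = 454095 + 13100 = 467195$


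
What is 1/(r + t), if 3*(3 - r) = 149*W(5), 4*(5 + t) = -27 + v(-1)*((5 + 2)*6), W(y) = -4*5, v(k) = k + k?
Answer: 12/11563 ≈ 0.0010378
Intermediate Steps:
v(k) = 2*k
W(y) = -20
t = -131/4 (t = -5 + (-27 + (2*(-1))*((5 + 2)*6))/4 = -5 + (-27 - 14*6)/4 = -5 + (-27 - 2*42)/4 = -5 + (-27 - 84)/4 = -5 + (1/4)*(-111) = -5 - 111/4 = -131/4 ≈ -32.750)
r = 2989/3 (r = 3 - 149*(-20)/3 = 3 - 1/3*(-2980) = 3 + 2980/3 = 2989/3 ≈ 996.33)
1/(r + t) = 1/(2989/3 - 131/4) = 1/(11563/12) = 12/11563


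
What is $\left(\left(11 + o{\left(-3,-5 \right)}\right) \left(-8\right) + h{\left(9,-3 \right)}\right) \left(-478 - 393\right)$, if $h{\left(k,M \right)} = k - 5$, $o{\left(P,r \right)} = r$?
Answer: $38324$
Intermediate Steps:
$h{\left(k,M \right)} = -5 + k$
$\left(\left(11 + o{\left(-3,-5 \right)}\right) \left(-8\right) + h{\left(9,-3 \right)}\right) \left(-478 - 393\right) = \left(\left(11 - 5\right) \left(-8\right) + \left(-5 + 9\right)\right) \left(-478 - 393\right) = \left(6 \left(-8\right) + 4\right) \left(-871\right) = \left(-48 + 4\right) \left(-871\right) = \left(-44\right) \left(-871\right) = 38324$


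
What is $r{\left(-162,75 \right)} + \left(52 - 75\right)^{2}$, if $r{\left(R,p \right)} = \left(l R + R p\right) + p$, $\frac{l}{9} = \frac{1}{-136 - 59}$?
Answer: $- \frac{750004}{65} \approx -11539.0$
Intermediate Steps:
$l = - \frac{3}{65}$ ($l = \frac{9}{-136 - 59} = \frac{9}{-195} = 9 \left(- \frac{1}{195}\right) = - \frac{3}{65} \approx -0.046154$)
$r{\left(R,p \right)} = p - \frac{3 R}{65} + R p$ ($r{\left(R,p \right)} = \left(- \frac{3 R}{65} + R p\right) + p = p - \frac{3 R}{65} + R p$)
$r{\left(-162,75 \right)} + \left(52 - 75\right)^{2} = \left(75 - - \frac{486}{65} - 12150\right) + \left(52 - 75\right)^{2} = \left(75 + \frac{486}{65} - 12150\right) + \left(-23\right)^{2} = - \frac{784389}{65} + 529 = - \frac{750004}{65}$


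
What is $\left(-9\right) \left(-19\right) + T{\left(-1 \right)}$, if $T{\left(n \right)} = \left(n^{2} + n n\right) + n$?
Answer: $172$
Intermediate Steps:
$T{\left(n \right)} = n + 2 n^{2}$ ($T{\left(n \right)} = \left(n^{2} + n^{2}\right) + n = 2 n^{2} + n = n + 2 n^{2}$)
$\left(-9\right) \left(-19\right) + T{\left(-1 \right)} = \left(-9\right) \left(-19\right) - \left(1 + 2 \left(-1\right)\right) = 171 - \left(1 - 2\right) = 171 - -1 = 171 + 1 = 172$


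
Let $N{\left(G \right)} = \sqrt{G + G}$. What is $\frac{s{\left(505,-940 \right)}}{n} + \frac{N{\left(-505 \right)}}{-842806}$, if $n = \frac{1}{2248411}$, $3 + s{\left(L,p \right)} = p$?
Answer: $-2120251573 - \frac{i \sqrt{1010}}{842806} \approx -2.1203 \cdot 10^{9} - 3.7708 \cdot 10^{-5} i$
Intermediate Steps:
$s{\left(L,p \right)} = -3 + p$
$N{\left(G \right)} = \sqrt{2} \sqrt{G}$ ($N{\left(G \right)} = \sqrt{2 G} = \sqrt{2} \sqrt{G}$)
$n = \frac{1}{2248411} \approx 4.4476 \cdot 10^{-7}$
$\frac{s{\left(505,-940 \right)}}{n} + \frac{N{\left(-505 \right)}}{-842806} = \left(-3 - 940\right) \frac{1}{\frac{1}{2248411}} + \frac{\sqrt{2} \sqrt{-505}}{-842806} = \left(-943\right) 2248411 + \sqrt{2} i \sqrt{505} \left(- \frac{1}{842806}\right) = -2120251573 + i \sqrt{1010} \left(- \frac{1}{842806}\right) = -2120251573 - \frac{i \sqrt{1010}}{842806}$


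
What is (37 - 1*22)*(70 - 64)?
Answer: 90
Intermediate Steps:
(37 - 1*22)*(70 - 64) = (37 - 22)*6 = 15*6 = 90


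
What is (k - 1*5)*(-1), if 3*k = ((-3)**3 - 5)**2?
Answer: -1009/3 ≈ -336.33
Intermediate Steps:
k = 1024/3 (k = ((-3)**3 - 5)**2/3 = (-27 - 5)**2/3 = (1/3)*(-32)**2 = (1/3)*1024 = 1024/3 ≈ 341.33)
(k - 1*5)*(-1) = (1024/3 - 1*5)*(-1) = (1024/3 - 5)*(-1) = (1009/3)*(-1) = -1009/3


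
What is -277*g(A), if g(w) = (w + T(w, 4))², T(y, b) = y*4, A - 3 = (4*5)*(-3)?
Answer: -22499325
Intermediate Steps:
A = -57 (A = 3 + (4*5)*(-3) = 3 + 20*(-3) = 3 - 60 = -57)
T(y, b) = 4*y
g(w) = 25*w² (g(w) = (w + 4*w)² = (5*w)² = 25*w²)
-277*g(A) = -6925*(-57)² = -6925*3249 = -277*81225 = -22499325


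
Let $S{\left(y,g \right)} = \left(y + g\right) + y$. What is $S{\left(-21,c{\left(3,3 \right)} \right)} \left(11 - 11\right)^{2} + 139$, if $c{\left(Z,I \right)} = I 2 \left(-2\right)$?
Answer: $139$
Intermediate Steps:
$c{\left(Z,I \right)} = - 4 I$ ($c{\left(Z,I \right)} = 2 I \left(-2\right) = - 4 I$)
$S{\left(y,g \right)} = g + 2 y$ ($S{\left(y,g \right)} = \left(g + y\right) + y = g + 2 y$)
$S{\left(-21,c{\left(3,3 \right)} \right)} \left(11 - 11\right)^{2} + 139 = \left(\left(-4\right) 3 + 2 \left(-21\right)\right) \left(11 - 11\right)^{2} + 139 = \left(-12 - 42\right) 0^{2} + 139 = \left(-54\right) 0 + 139 = 0 + 139 = 139$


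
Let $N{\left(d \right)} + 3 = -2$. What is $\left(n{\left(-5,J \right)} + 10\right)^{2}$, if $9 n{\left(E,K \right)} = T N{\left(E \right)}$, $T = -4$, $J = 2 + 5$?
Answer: $\frac{12100}{81} \approx 149.38$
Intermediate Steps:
$N{\left(d \right)} = -5$ ($N{\left(d \right)} = -3 - 2 = -5$)
$J = 7$
$n{\left(E,K \right)} = \frac{20}{9}$ ($n{\left(E,K \right)} = \frac{\left(-4\right) \left(-5\right)}{9} = \frac{1}{9} \cdot 20 = \frac{20}{9}$)
$\left(n{\left(-5,J \right)} + 10\right)^{2} = \left(\frac{20}{9} + 10\right)^{2} = \left(\frac{110}{9}\right)^{2} = \frac{12100}{81}$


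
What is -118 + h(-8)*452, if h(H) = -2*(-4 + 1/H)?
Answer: 3611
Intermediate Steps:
h(H) = 8 - 2/H
-118 + h(-8)*452 = -118 + (8 - 2/(-8))*452 = -118 + (8 - 2*(-⅛))*452 = -118 + (8 + ¼)*452 = -118 + (33/4)*452 = -118 + 3729 = 3611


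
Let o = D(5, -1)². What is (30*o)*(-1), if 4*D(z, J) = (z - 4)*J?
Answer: -15/8 ≈ -1.8750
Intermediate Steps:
D(z, J) = J*(-4 + z)/4 (D(z, J) = ((z - 4)*J)/4 = ((-4 + z)*J)/4 = (J*(-4 + z))/4 = J*(-4 + z)/4)
o = 1/16 (o = ((¼)*(-1)*(-4 + 5))² = ((¼)*(-1)*1)² = (-¼)² = 1/16 ≈ 0.062500)
(30*o)*(-1) = (30*(1/16))*(-1) = (15/8)*(-1) = -15/8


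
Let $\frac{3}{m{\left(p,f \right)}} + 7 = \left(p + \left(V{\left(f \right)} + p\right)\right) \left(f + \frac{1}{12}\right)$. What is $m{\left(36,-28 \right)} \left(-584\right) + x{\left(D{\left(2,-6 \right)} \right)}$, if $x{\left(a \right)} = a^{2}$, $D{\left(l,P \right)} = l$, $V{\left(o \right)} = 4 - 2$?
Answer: $\frac{60260}{12437} \approx 4.8452$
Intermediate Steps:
$V{\left(o \right)} = 2$ ($V{\left(o \right)} = 4 - 2 = 2$)
$m{\left(p,f \right)} = \frac{3}{-7 + \left(2 + 2 p\right) \left(\frac{1}{12} + f\right)}$ ($m{\left(p,f \right)} = \frac{3}{-7 + \left(p + \left(2 + p\right)\right) \left(f + \frac{1}{12}\right)} = \frac{3}{-7 + \left(2 + 2 p\right) \left(f + \frac{1}{12}\right)} = \frac{3}{-7 + \left(2 + 2 p\right) \left(\frac{1}{12} + f\right)}$)
$m{\left(36,-28 \right)} \left(-584\right) + x{\left(D{\left(2,-6 \right)} \right)} = \frac{18}{-41 + 36 + 12 \left(-28\right) + 12 \left(-28\right) 36} \left(-584\right) + 2^{2} = \frac{18}{-41 + 36 - 336 - 12096} \left(-584\right) + 4 = \frac{18}{-12437} \left(-584\right) + 4 = 18 \left(- \frac{1}{12437}\right) \left(-584\right) + 4 = \left(- \frac{18}{12437}\right) \left(-584\right) + 4 = \frac{10512}{12437} + 4 = \frac{60260}{12437}$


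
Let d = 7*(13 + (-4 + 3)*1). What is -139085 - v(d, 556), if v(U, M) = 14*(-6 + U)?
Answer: -140177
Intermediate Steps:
d = 84 (d = 7*(13 - 1*1) = 7*(13 - 1) = 7*12 = 84)
v(U, M) = -84 + 14*U
-139085 - v(d, 556) = -139085 - (-84 + 14*84) = -139085 - (-84 + 1176) = -139085 - 1*1092 = -139085 - 1092 = -140177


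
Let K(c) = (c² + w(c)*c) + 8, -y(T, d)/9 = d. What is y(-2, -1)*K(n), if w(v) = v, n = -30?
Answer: 16272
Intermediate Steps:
y(T, d) = -9*d
K(c) = 8 + 2*c² (K(c) = (c² + c*c) + 8 = (c² + c²) + 8 = 2*c² + 8 = 8 + 2*c²)
y(-2, -1)*K(n) = (-9*(-1))*(8 + 2*(-30)²) = 9*(8 + 2*900) = 9*(8 + 1800) = 9*1808 = 16272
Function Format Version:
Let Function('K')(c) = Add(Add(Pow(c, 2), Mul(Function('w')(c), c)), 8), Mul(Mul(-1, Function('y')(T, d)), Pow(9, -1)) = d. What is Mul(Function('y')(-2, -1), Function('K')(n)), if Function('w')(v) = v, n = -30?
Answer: 16272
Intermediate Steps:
Function('y')(T, d) = Mul(-9, d)
Function('K')(c) = Add(8, Mul(2, Pow(c, 2))) (Function('K')(c) = Add(Add(Pow(c, 2), Mul(c, c)), 8) = Add(Add(Pow(c, 2), Pow(c, 2)), 8) = Add(Mul(2, Pow(c, 2)), 8) = Add(8, Mul(2, Pow(c, 2))))
Mul(Function('y')(-2, -1), Function('K')(n)) = Mul(Mul(-9, -1), Add(8, Mul(2, Pow(-30, 2)))) = Mul(9, Add(8, Mul(2, 900))) = Mul(9, Add(8, 1800)) = Mul(9, 1808) = 16272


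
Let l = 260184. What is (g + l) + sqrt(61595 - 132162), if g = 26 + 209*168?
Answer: 295322 + I*sqrt(70567) ≈ 2.9532e+5 + 265.64*I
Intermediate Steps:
g = 35138 (g = 26 + 35112 = 35138)
(g + l) + sqrt(61595 - 132162) = (35138 + 260184) + sqrt(61595 - 132162) = 295322 + sqrt(-70567) = 295322 + I*sqrt(70567)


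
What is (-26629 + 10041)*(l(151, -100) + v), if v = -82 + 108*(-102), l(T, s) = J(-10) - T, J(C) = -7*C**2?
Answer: 198210012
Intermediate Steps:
l(T, s) = -700 - T (l(T, s) = -7*(-10)**2 - T = -7*100 - T = -700 - T)
v = -11098 (v = -82 - 11016 = -11098)
(-26629 + 10041)*(l(151, -100) + v) = (-26629 + 10041)*((-700 - 1*151) - 11098) = -16588*((-700 - 151) - 11098) = -16588*(-851 - 11098) = -16588*(-11949) = 198210012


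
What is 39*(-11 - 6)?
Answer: -663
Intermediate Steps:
39*(-11 - 6) = 39*(-17) = -663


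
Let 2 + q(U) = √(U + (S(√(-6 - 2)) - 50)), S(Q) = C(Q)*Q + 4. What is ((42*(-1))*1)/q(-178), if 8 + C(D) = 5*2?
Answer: 42/(2 - √(-224 + 4*I*√2)) ≈ 0.33462 + 2.7655*I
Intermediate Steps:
C(D) = 2 (C(D) = -8 + 5*2 = -8 + 10 = 2)
S(Q) = 4 + 2*Q (S(Q) = 2*Q + 4 = 4 + 2*Q)
q(U) = -2 + √(-46 + U + 4*I*√2) (q(U) = -2 + √(U + ((4 + 2*√(-6 - 2)) - 50)) = -2 + √(U + ((4 + 2*√(-8)) - 50)) = -2 + √(U + ((4 + 2*(2*I*√2)) - 50)) = -2 + √(U + ((4 + 4*I*√2) - 50)) = -2 + √(U + (-46 + 4*I*√2)) = -2 + √(-46 + U + 4*I*√2))
((42*(-1))*1)/q(-178) = ((42*(-1))*1)/(-2 + √(-46 - 178 + 4*I*√2)) = (-42*1)/(-2 + √(-224 + 4*I*√2)) = -42/(-2 + √(-224 + 4*I*√2))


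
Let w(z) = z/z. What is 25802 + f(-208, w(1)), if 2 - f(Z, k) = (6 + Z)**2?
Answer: -15000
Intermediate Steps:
w(z) = 1
f(Z, k) = 2 - (6 + Z)**2
25802 + f(-208, w(1)) = 25802 + (2 - (6 - 208)**2) = 25802 + (2 - 1*(-202)**2) = 25802 + (2 - 1*40804) = 25802 + (2 - 40804) = 25802 - 40802 = -15000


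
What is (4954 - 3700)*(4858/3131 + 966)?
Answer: 3798872616/3131 ≈ 1.2133e+6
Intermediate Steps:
(4954 - 3700)*(4858/3131 + 966) = 1254*(4858*(1/3131) + 966) = 1254*(4858/3131 + 966) = 1254*(3029404/3131) = 3798872616/3131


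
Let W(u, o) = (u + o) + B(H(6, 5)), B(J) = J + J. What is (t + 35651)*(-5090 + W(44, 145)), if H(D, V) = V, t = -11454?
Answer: -118347527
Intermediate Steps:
B(J) = 2*J
W(u, o) = 10 + o + u (W(u, o) = (u + o) + 2*5 = (o + u) + 10 = 10 + o + u)
(t + 35651)*(-5090 + W(44, 145)) = (-11454 + 35651)*(-5090 + (10 + 145 + 44)) = 24197*(-5090 + 199) = 24197*(-4891) = -118347527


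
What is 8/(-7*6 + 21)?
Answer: -8/21 ≈ -0.38095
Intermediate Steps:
8/(-7*6 + 21) = 8/(-42 + 21) = 8/(-21) = -1/21*8 = -8/21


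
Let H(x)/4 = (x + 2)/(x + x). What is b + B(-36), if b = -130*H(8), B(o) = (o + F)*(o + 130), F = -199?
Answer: -22415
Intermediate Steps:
H(x) = 2*(2 + x)/x (H(x) = 4*((x + 2)/(x + x)) = 4*((2 + x)/((2*x))) = 4*((2 + x)*(1/(2*x))) = 4*((2 + x)/(2*x)) = 2*(2 + x)/x)
B(o) = (-199 + o)*(130 + o) (B(o) = (o - 199)*(o + 130) = (-199 + o)*(130 + o))
b = -325 (b = -130*(2 + 4/8) = -130*(2 + 4*(⅛)) = -130*(2 + ½) = -130*5/2 = -325)
b + B(-36) = -325 + (-25870 + (-36)² - 69*(-36)) = -325 + (-25870 + 1296 + 2484) = -325 - 22090 = -22415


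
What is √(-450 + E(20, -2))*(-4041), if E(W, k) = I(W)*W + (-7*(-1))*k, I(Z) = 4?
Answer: -32328*I*√6 ≈ -79187.0*I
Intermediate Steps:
E(W, k) = 4*W + 7*k (E(W, k) = 4*W + (-7*(-1))*k = 4*W + 7*k)
√(-450 + E(20, -2))*(-4041) = √(-450 + (4*20 + 7*(-2)))*(-4041) = √(-450 + (80 - 14))*(-4041) = √(-450 + 66)*(-4041) = √(-384)*(-4041) = (8*I*√6)*(-4041) = -32328*I*√6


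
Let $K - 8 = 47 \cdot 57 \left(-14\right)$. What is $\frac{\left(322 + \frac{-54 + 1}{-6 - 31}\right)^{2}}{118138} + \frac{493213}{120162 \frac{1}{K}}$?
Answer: $- \frac{213651107309818415}{1388136503526} \approx -1.5391 \cdot 10^{5}$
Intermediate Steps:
$K = -37498$ ($K = 8 + 47 \cdot 57 \left(-14\right) = 8 + 2679 \left(-14\right) = 8 - 37506 = -37498$)
$\frac{\left(322 + \frac{-54 + 1}{-6 - 31}\right)^{2}}{118138} + \frac{493213}{120162 \frac{1}{K}} = \frac{\left(322 + \frac{-54 + 1}{-6 - 31}\right)^{2}}{118138} + \frac{493213}{120162 \frac{1}{-37498}} = \left(322 - \frac{53}{-37}\right)^{2} \cdot \frac{1}{118138} + \frac{493213}{120162 \left(- \frac{1}{37498}\right)} = \left(322 - - \frac{53}{37}\right)^{2} \cdot \frac{1}{118138} + \frac{493213}{- \frac{60081}{18749}} = \left(322 + \frac{53}{37}\right)^{2} \cdot \frac{1}{118138} + 493213 \left(- \frac{18749}{60081}\right) = \left(\frac{11967}{37}\right)^{2} \cdot \frac{1}{118138} - \frac{1321035791}{8583} = \frac{143209089}{1369} \cdot \frac{1}{118138} - \frac{1321035791}{8583} = \frac{143209089}{161730922} - \frac{1321035791}{8583} = - \frac{213651107309818415}{1388136503526}$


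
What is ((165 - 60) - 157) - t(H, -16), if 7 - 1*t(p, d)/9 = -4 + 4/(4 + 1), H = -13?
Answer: -719/5 ≈ -143.80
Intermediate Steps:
t(p, d) = 459/5 (t(p, d) = 63 - 9*(-4 + 4/(4 + 1)) = 63 - 9*(-4 + 4/5) = 63 - 9*(-16/5) = 63 + 144/5 = 459/5)
((165 - 60) - 157) - t(H, -16) = ((165 - 60) - 157) - 1*459/5 = (105 - 157) - 459/5 = -52 - 459/5 = -719/5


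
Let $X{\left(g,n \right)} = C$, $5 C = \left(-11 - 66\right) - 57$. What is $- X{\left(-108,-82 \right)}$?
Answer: $\frac{134}{5} \approx 26.8$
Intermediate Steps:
$C = - \frac{134}{5}$ ($C = \frac{\left(-11 - 66\right) - 57}{5} = \frac{-77 - 57}{5} = \frac{1}{5} \left(-134\right) = - \frac{134}{5} \approx -26.8$)
$X{\left(g,n \right)} = - \frac{134}{5}$
$- X{\left(-108,-82 \right)} = \left(-1\right) \left(- \frac{134}{5}\right) = \frac{134}{5}$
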